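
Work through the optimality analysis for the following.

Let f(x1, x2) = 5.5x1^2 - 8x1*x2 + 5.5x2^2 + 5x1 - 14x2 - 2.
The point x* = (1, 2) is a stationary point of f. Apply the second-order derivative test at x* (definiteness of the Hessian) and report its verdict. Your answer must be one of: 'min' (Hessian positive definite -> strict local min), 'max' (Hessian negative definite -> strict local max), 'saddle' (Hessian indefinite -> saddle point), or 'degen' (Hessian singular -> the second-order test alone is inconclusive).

Compute the Hessian H = grad^2 f:
  H = [[11, -8], [-8, 11]]
Verify stationarity: grad f(x*) = H x* + g = (0, 0).
Eigenvalues of H: 3, 19.
Both eigenvalues > 0, so H is positive definite -> x* is a strict local min.

min


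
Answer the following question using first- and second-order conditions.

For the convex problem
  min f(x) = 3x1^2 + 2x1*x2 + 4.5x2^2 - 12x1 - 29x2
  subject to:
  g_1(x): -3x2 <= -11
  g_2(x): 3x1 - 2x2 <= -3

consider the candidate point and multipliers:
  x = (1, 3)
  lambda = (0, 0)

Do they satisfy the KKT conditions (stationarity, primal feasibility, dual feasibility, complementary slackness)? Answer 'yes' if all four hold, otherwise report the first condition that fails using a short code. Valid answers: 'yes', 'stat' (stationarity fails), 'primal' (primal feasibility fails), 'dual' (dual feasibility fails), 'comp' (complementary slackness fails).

Gradient of f: grad f(x) = Q x + c = (0, 0)
Constraint values g_i(x) = a_i^T x - b_i:
  g_1((1, 3)) = 2
  g_2((1, 3)) = 0
Stationarity residual: grad f(x) + sum_i lambda_i a_i = (0, 0)
  -> stationarity OK
Primal feasibility (all g_i <= 0): FAILS
Dual feasibility (all lambda_i >= 0): OK
Complementary slackness (lambda_i * g_i(x) = 0 for all i): OK

Verdict: the first failing condition is primal_feasibility -> primal.

primal


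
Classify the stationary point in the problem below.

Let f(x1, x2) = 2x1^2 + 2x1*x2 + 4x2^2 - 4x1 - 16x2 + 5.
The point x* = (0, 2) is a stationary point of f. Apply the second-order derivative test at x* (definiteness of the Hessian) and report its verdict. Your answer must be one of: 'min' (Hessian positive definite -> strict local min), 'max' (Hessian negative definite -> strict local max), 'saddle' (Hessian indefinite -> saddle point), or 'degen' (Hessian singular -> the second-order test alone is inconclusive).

Compute the Hessian H = grad^2 f:
  H = [[4, 2], [2, 8]]
Verify stationarity: grad f(x*) = H x* + g = (0, 0).
Eigenvalues of H: 3.1716, 8.8284.
Both eigenvalues > 0, so H is positive definite -> x* is a strict local min.

min


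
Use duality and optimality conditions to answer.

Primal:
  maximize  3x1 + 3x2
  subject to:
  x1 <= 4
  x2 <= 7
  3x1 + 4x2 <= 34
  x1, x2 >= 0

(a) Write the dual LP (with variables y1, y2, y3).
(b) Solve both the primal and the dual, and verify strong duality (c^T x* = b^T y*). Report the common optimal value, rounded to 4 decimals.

The standard primal-dual pair for 'max c^T x s.t. A x <= b, x >= 0' is:
  Dual:  min b^T y  s.t.  A^T y >= c,  y >= 0.

So the dual LP is:
  minimize  4y1 + 7y2 + 34y3
  subject to:
    y1 + 3y3 >= 3
    y2 + 4y3 >= 3
    y1, y2, y3 >= 0

Solving the primal: x* = (4, 5.5).
  primal value c^T x* = 28.5.
Solving the dual: y* = (0.75, 0, 0.75).
  dual value b^T y* = 28.5.
Strong duality: c^T x* = b^T y*. Confirmed.

28.5


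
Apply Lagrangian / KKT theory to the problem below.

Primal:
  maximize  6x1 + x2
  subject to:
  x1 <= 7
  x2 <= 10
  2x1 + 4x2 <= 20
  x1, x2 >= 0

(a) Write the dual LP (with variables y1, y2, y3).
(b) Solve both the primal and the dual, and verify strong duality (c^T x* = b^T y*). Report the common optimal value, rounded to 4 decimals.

The standard primal-dual pair for 'max c^T x s.t. A x <= b, x >= 0' is:
  Dual:  min b^T y  s.t.  A^T y >= c,  y >= 0.

So the dual LP is:
  minimize  7y1 + 10y2 + 20y3
  subject to:
    y1 + 2y3 >= 6
    y2 + 4y3 >= 1
    y1, y2, y3 >= 0

Solving the primal: x* = (7, 1.5).
  primal value c^T x* = 43.5.
Solving the dual: y* = (5.5, 0, 0.25).
  dual value b^T y* = 43.5.
Strong duality: c^T x* = b^T y*. Confirmed.

43.5


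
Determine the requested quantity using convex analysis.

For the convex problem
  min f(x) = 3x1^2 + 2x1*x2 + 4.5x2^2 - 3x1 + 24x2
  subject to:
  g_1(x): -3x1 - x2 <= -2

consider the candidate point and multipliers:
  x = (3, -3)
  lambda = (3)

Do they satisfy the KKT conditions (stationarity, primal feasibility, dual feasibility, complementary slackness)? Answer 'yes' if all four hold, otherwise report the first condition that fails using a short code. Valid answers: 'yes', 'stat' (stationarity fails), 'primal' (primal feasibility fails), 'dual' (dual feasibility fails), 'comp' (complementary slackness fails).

Gradient of f: grad f(x) = Q x + c = (9, 3)
Constraint values g_i(x) = a_i^T x - b_i:
  g_1((3, -3)) = -4
Stationarity residual: grad f(x) + sum_i lambda_i a_i = (0, 0)
  -> stationarity OK
Primal feasibility (all g_i <= 0): OK
Dual feasibility (all lambda_i >= 0): OK
Complementary slackness (lambda_i * g_i(x) = 0 for all i): FAILS

Verdict: the first failing condition is complementary_slackness -> comp.

comp


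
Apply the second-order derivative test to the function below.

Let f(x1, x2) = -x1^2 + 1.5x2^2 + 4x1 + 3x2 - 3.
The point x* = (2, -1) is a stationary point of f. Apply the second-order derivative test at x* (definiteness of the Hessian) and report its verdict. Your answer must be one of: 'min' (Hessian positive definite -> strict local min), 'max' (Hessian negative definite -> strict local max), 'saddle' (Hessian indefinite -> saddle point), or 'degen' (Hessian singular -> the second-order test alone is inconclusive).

Compute the Hessian H = grad^2 f:
  H = [[-2, 0], [0, 3]]
Verify stationarity: grad f(x*) = H x* + g = (0, 0).
Eigenvalues of H: -2, 3.
Eigenvalues have mixed signs, so H is indefinite -> x* is a saddle point.

saddle


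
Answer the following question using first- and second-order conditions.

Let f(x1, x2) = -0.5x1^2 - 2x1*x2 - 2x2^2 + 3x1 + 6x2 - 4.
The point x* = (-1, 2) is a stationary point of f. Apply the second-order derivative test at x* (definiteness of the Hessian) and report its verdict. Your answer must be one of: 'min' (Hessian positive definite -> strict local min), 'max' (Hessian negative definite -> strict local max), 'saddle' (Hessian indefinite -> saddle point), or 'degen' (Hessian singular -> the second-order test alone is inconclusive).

Compute the Hessian H = grad^2 f:
  H = [[-1, -2], [-2, -4]]
Verify stationarity: grad f(x*) = H x* + g = (0, 0).
Eigenvalues of H: -5, 0.
H has a zero eigenvalue (singular; negative semidefinite but not definite), so H is neither positive definite, negative definite, nor indefinite. The second-order test alone is inconclusive -> degen.
(Indeed, f is constant along the null direction of H through x*, so x* is not a strict local extremum.)

degen


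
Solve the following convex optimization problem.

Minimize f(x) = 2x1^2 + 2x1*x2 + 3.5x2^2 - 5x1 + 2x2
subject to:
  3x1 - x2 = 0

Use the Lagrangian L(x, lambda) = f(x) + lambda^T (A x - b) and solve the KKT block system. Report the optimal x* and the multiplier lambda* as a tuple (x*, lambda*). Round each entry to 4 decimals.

Form the Lagrangian:
  L(x, lambda) = (1/2) x^T Q x + c^T x + lambda^T (A x - b)
Stationarity (grad_x L = 0): Q x + c + A^T lambda = 0.
Primal feasibility: A x = b.

This gives the KKT block system:
  [ Q   A^T ] [ x     ]   [-c ]
  [ A    0  ] [ lambda ] = [ b ]

Solving the linear system:
  x*      = (-0.0127, -0.038)
  lambda* = (1.7089)
  f(x*)   = -0.0063

x* = (-0.0127, -0.038), lambda* = (1.7089)


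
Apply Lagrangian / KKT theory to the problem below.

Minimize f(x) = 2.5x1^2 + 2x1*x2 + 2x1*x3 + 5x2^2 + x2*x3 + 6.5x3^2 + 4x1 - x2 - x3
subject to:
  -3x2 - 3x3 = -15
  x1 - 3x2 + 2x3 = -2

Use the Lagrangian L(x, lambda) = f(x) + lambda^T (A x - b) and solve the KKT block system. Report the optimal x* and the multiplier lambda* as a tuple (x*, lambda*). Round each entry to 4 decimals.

Form the Lagrangian:
  L(x, lambda) = (1/2) x^T Q x + c^T x + lambda^T (A x - b)
Stationarity (grad_x L = 0): Q x + c + A^T lambda = 0.
Primal feasibility: A x = b.

This gives the KKT block system:
  [ Q   A^T ] [ x     ]   [-c ]
  [ A    0  ] [ lambda ] = [ b ]

Solving the linear system:
  x*      = (-2.0685, 1.9863, 3.0137)
  lambda* = (9.5708, -3.6575)
  f(x*)   = 61.4863

x* = (-2.0685, 1.9863, 3.0137), lambda* = (9.5708, -3.6575)


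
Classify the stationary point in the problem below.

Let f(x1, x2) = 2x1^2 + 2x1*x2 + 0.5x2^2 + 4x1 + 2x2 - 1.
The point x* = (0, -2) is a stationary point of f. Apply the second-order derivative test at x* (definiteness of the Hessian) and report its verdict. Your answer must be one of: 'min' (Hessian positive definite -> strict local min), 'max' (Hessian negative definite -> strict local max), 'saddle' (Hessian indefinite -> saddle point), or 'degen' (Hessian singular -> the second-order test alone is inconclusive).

Compute the Hessian H = grad^2 f:
  H = [[4, 2], [2, 1]]
Verify stationarity: grad f(x*) = H x* + g = (0, 0).
Eigenvalues of H: 0, 5.
H has a zero eigenvalue (singular; positive semidefinite but not definite), so H is neither positive definite, negative definite, nor indefinite. The second-order test alone is inconclusive -> degen.
(Indeed, f is constant along the null direction of H through x*, so x* is not a strict local extremum.)

degen


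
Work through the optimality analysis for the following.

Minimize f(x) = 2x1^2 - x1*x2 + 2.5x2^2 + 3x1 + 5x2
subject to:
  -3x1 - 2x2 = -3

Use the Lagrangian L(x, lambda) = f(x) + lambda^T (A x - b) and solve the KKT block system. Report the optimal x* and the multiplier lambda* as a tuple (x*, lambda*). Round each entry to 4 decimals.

Form the Lagrangian:
  L(x, lambda) = (1/2) x^T Q x + c^T x + lambda^T (A x - b)
Stationarity (grad_x L = 0): Q x + c + A^T lambda = 0.
Primal feasibility: A x = b.

This gives the KKT block system:
  [ Q   A^T ] [ x     ]   [-c ]
  [ A    0  ] [ lambda ] = [ b ]

Solving the linear system:
  x*      = (0.9452, 0.0822)
  lambda* = (2.2329)
  f(x*)   = 4.9726

x* = (0.9452, 0.0822), lambda* = (2.2329)


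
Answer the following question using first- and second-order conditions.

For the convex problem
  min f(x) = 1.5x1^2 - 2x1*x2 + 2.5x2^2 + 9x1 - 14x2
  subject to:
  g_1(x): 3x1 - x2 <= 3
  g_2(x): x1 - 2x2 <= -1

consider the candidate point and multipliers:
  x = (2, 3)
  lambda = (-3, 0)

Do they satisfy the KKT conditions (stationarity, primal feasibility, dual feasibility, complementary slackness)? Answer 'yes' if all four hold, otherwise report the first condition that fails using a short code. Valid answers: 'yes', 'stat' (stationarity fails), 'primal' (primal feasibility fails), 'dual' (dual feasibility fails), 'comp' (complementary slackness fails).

Gradient of f: grad f(x) = Q x + c = (9, -3)
Constraint values g_i(x) = a_i^T x - b_i:
  g_1((2, 3)) = 0
  g_2((2, 3)) = -3
Stationarity residual: grad f(x) + sum_i lambda_i a_i = (0, 0)
  -> stationarity OK
Primal feasibility (all g_i <= 0): OK
Dual feasibility (all lambda_i >= 0): FAILS
Complementary slackness (lambda_i * g_i(x) = 0 for all i): OK

Verdict: the first failing condition is dual_feasibility -> dual.

dual


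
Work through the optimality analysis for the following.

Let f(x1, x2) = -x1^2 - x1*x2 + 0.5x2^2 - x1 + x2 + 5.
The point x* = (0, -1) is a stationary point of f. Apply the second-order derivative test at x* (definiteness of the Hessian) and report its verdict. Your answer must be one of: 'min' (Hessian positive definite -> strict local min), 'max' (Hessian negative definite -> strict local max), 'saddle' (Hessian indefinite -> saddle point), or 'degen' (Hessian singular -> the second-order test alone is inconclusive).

Compute the Hessian H = grad^2 f:
  H = [[-2, -1], [-1, 1]]
Verify stationarity: grad f(x*) = H x* + g = (0, 0).
Eigenvalues of H: -2.3028, 1.3028.
Eigenvalues have mixed signs, so H is indefinite -> x* is a saddle point.

saddle


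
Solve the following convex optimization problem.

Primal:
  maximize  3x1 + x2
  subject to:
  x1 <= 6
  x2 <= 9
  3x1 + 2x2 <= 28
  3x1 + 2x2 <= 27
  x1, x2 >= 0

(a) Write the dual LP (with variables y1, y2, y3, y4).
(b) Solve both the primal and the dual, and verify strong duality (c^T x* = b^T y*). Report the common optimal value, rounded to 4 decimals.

The standard primal-dual pair for 'max c^T x s.t. A x <= b, x >= 0' is:
  Dual:  min b^T y  s.t.  A^T y >= c,  y >= 0.

So the dual LP is:
  minimize  6y1 + 9y2 + 28y3 + 27y4
  subject to:
    y1 + 3y3 + 3y4 >= 3
    y2 + 2y3 + 2y4 >= 1
    y1, y2, y3, y4 >= 0

Solving the primal: x* = (6, 4.5).
  primal value c^T x* = 22.5.
Solving the dual: y* = (1.5, 0, 0, 0.5).
  dual value b^T y* = 22.5.
Strong duality: c^T x* = b^T y*. Confirmed.

22.5


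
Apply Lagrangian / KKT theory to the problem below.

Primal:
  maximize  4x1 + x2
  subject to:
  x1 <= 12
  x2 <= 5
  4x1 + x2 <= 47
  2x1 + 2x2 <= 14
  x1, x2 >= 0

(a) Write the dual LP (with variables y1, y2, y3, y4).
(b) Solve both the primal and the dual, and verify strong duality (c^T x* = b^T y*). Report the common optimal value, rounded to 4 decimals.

The standard primal-dual pair for 'max c^T x s.t. A x <= b, x >= 0' is:
  Dual:  min b^T y  s.t.  A^T y >= c,  y >= 0.

So the dual LP is:
  minimize  12y1 + 5y2 + 47y3 + 14y4
  subject to:
    y1 + 4y3 + 2y4 >= 4
    y2 + y3 + 2y4 >= 1
    y1, y2, y3, y4 >= 0

Solving the primal: x* = (7, 0).
  primal value c^T x* = 28.
Solving the dual: y* = (0, 0, 0, 2).
  dual value b^T y* = 28.
Strong duality: c^T x* = b^T y*. Confirmed.

28


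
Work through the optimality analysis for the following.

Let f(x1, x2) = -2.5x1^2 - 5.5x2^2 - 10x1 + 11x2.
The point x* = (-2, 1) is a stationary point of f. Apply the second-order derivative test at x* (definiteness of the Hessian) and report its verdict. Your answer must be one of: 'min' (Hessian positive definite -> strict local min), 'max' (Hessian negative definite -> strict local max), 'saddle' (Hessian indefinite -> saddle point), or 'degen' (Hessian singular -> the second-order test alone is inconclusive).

Compute the Hessian H = grad^2 f:
  H = [[-5, 0], [0, -11]]
Verify stationarity: grad f(x*) = H x* + g = (0, 0).
Eigenvalues of H: -11, -5.
Both eigenvalues < 0, so H is negative definite -> x* is a strict local max.

max


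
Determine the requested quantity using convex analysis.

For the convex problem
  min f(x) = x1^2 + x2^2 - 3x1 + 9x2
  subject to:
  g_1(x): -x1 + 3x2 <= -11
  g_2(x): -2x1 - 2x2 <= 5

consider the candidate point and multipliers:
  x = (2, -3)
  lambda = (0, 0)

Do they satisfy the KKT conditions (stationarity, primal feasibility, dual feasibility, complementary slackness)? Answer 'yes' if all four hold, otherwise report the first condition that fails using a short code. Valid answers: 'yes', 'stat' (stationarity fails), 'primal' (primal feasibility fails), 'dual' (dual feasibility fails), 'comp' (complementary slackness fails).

Gradient of f: grad f(x) = Q x + c = (1, 3)
Constraint values g_i(x) = a_i^T x - b_i:
  g_1((2, -3)) = 0
  g_2((2, -3)) = -3
Stationarity residual: grad f(x) + sum_i lambda_i a_i = (1, 3)
  -> stationarity FAILS
Primal feasibility (all g_i <= 0): OK
Dual feasibility (all lambda_i >= 0): OK
Complementary slackness (lambda_i * g_i(x) = 0 for all i): OK

Verdict: the first failing condition is stationarity -> stat.

stat


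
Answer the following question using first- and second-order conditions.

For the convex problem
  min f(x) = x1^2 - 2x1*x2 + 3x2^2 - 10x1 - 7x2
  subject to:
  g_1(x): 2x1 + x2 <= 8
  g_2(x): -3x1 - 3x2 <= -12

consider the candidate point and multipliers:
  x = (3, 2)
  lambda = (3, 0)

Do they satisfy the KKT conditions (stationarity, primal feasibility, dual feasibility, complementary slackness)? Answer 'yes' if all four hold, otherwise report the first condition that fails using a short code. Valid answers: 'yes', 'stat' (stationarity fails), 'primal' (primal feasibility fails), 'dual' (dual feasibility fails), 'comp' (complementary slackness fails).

Gradient of f: grad f(x) = Q x + c = (-8, -1)
Constraint values g_i(x) = a_i^T x - b_i:
  g_1((3, 2)) = 0
  g_2((3, 2)) = -3
Stationarity residual: grad f(x) + sum_i lambda_i a_i = (-2, 2)
  -> stationarity FAILS
Primal feasibility (all g_i <= 0): OK
Dual feasibility (all lambda_i >= 0): OK
Complementary slackness (lambda_i * g_i(x) = 0 for all i): OK

Verdict: the first failing condition is stationarity -> stat.

stat


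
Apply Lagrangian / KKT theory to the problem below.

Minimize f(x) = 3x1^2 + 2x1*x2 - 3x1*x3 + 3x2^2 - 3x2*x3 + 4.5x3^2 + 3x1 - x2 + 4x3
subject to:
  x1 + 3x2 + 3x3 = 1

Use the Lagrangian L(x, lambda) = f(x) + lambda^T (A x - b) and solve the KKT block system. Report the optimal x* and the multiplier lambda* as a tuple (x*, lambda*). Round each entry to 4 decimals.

Form the Lagrangian:
  L(x, lambda) = (1/2) x^T Q x + c^T x + lambda^T (A x - b)
Stationarity (grad_x L = 0): Q x + c + A^T lambda = 0.
Primal feasibility: A x = b.

This gives the KKT block system:
  [ Q   A^T ] [ x     ]   [-c ]
  [ A    0  ] [ lambda ] = [ b ]

Solving the linear system:
  x*      = (-0.6852, 0.7222, -0.1605)
  lambda* = (-0.8148)
  f(x*)   = -1.3025

x* = (-0.6852, 0.7222, -0.1605), lambda* = (-0.8148)


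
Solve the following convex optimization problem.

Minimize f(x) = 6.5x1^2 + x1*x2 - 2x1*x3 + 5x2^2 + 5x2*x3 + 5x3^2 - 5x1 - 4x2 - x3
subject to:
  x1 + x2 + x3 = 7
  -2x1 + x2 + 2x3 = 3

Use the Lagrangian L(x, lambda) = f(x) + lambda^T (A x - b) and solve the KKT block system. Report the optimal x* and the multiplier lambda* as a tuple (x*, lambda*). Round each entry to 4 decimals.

Form the Lagrangian:
  L(x, lambda) = (1/2) x^T Q x + c^T x + lambda^T (A x - b)
Stationarity (grad_x L = 0): Q x + c + A^T lambda = 0.
Primal feasibility: A x = b.

This gives the KKT block system:
  [ Q   A^T ] [ x     ]   [-c ]
  [ A    0  ] [ lambda ] = [ b ]

Solving the linear system:
  x*      = (2.3415, 1.6341, 3.0244)
  lambda* = (-26.878, -2.9268)
  f(x*)   = 87.8293

x* = (2.3415, 1.6341, 3.0244), lambda* = (-26.878, -2.9268)


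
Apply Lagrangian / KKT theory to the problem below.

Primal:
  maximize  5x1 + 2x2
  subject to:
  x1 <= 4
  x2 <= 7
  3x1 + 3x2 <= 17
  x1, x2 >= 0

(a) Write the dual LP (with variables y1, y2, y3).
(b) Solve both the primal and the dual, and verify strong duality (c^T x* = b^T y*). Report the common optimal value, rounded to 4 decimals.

The standard primal-dual pair for 'max c^T x s.t. A x <= b, x >= 0' is:
  Dual:  min b^T y  s.t.  A^T y >= c,  y >= 0.

So the dual LP is:
  minimize  4y1 + 7y2 + 17y3
  subject to:
    y1 + 3y3 >= 5
    y2 + 3y3 >= 2
    y1, y2, y3 >= 0

Solving the primal: x* = (4, 1.6667).
  primal value c^T x* = 23.3333.
Solving the dual: y* = (3, 0, 0.6667).
  dual value b^T y* = 23.3333.
Strong duality: c^T x* = b^T y*. Confirmed.

23.3333


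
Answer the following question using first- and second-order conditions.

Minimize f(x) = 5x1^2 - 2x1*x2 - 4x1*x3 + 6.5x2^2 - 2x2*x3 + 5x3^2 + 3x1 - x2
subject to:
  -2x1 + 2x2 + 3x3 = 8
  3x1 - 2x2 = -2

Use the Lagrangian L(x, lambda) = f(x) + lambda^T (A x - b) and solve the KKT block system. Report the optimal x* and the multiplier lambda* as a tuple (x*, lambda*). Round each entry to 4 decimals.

Form the Lagrangian:
  L(x, lambda) = (1/2) x^T Q x + c^T x + lambda^T (A x - b)
Stationarity (grad_x L = 0): Q x + c + A^T lambda = 0.
Primal feasibility: A x = b.

This gives the KKT block system:
  [ Q   A^T ] [ x     ]   [-c ]
  [ A    0  ] [ lambda ] = [ b ]

Solving the linear system:
  x*      = (0.0256, 1.0384, 1.9915)
  lambda* = (-5.9117, -1.679)
  f(x*)   = 21.4872

x* = (0.0256, 1.0384, 1.9915), lambda* = (-5.9117, -1.679)


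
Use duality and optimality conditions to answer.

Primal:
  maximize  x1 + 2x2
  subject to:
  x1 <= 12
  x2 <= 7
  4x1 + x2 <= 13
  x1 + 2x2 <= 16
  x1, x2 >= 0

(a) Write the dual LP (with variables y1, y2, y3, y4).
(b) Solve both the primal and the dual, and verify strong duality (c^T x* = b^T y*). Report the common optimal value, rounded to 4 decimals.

The standard primal-dual pair for 'max c^T x s.t. A x <= b, x >= 0' is:
  Dual:  min b^T y  s.t.  A^T y >= c,  y >= 0.

So the dual LP is:
  minimize  12y1 + 7y2 + 13y3 + 16y4
  subject to:
    y1 + 4y3 + y4 >= 1
    y2 + y3 + 2y4 >= 2
    y1, y2, y3, y4 >= 0

Solving the primal: x* = (1.5, 7).
  primal value c^T x* = 15.5.
Solving the dual: y* = (0, 1.75, 0.25, 0).
  dual value b^T y* = 15.5.
Strong duality: c^T x* = b^T y*. Confirmed.

15.5


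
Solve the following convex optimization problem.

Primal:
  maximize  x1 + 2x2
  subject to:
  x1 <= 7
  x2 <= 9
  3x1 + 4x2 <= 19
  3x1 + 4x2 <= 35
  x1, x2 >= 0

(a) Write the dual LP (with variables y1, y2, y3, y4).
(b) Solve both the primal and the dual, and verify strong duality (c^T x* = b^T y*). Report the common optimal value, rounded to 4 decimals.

The standard primal-dual pair for 'max c^T x s.t. A x <= b, x >= 0' is:
  Dual:  min b^T y  s.t.  A^T y >= c,  y >= 0.

So the dual LP is:
  minimize  7y1 + 9y2 + 19y3 + 35y4
  subject to:
    y1 + 3y3 + 3y4 >= 1
    y2 + 4y3 + 4y4 >= 2
    y1, y2, y3, y4 >= 0

Solving the primal: x* = (0, 4.75).
  primal value c^T x* = 9.5.
Solving the dual: y* = (0, 0, 0.5, 0).
  dual value b^T y* = 9.5.
Strong duality: c^T x* = b^T y*. Confirmed.

9.5


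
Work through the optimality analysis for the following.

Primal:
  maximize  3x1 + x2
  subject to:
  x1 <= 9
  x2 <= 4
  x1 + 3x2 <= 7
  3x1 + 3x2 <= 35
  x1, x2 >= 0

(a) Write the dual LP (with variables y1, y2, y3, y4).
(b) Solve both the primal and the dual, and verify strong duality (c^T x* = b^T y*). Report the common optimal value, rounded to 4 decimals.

The standard primal-dual pair for 'max c^T x s.t. A x <= b, x >= 0' is:
  Dual:  min b^T y  s.t.  A^T y >= c,  y >= 0.

So the dual LP is:
  minimize  9y1 + 4y2 + 7y3 + 35y4
  subject to:
    y1 + y3 + 3y4 >= 3
    y2 + 3y3 + 3y4 >= 1
    y1, y2, y3, y4 >= 0

Solving the primal: x* = (7, 0).
  primal value c^T x* = 21.
Solving the dual: y* = (0, 0, 3, 0).
  dual value b^T y* = 21.
Strong duality: c^T x* = b^T y*. Confirmed.

21


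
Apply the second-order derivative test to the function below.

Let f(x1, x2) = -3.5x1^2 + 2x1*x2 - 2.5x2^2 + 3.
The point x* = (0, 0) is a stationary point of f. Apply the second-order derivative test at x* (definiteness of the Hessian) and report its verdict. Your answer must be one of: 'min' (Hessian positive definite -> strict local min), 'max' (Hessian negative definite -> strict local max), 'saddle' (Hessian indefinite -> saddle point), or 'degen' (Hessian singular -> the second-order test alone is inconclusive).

Compute the Hessian H = grad^2 f:
  H = [[-7, 2], [2, -5]]
Verify stationarity: grad f(x*) = H x* + g = (0, 0).
Eigenvalues of H: -8.2361, -3.7639.
Both eigenvalues < 0, so H is negative definite -> x* is a strict local max.

max


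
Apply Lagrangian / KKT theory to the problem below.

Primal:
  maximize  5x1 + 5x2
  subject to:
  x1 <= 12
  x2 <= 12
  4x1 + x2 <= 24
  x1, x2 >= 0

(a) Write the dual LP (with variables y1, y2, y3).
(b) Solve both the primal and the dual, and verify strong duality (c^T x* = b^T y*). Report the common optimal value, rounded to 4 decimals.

The standard primal-dual pair for 'max c^T x s.t. A x <= b, x >= 0' is:
  Dual:  min b^T y  s.t.  A^T y >= c,  y >= 0.

So the dual LP is:
  minimize  12y1 + 12y2 + 24y3
  subject to:
    y1 + 4y3 >= 5
    y2 + y3 >= 5
    y1, y2, y3 >= 0

Solving the primal: x* = (3, 12).
  primal value c^T x* = 75.
Solving the dual: y* = (0, 3.75, 1.25).
  dual value b^T y* = 75.
Strong duality: c^T x* = b^T y*. Confirmed.

75


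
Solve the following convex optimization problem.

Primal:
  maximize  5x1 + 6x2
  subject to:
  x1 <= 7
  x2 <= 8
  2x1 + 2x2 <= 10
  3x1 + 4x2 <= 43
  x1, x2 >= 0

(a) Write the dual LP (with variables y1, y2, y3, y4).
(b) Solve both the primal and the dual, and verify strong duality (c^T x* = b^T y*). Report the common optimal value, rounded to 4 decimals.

The standard primal-dual pair for 'max c^T x s.t. A x <= b, x >= 0' is:
  Dual:  min b^T y  s.t.  A^T y >= c,  y >= 0.

So the dual LP is:
  minimize  7y1 + 8y2 + 10y3 + 43y4
  subject to:
    y1 + 2y3 + 3y4 >= 5
    y2 + 2y3 + 4y4 >= 6
    y1, y2, y3, y4 >= 0

Solving the primal: x* = (0, 5).
  primal value c^T x* = 30.
Solving the dual: y* = (0, 0, 3, 0).
  dual value b^T y* = 30.
Strong duality: c^T x* = b^T y*. Confirmed.

30


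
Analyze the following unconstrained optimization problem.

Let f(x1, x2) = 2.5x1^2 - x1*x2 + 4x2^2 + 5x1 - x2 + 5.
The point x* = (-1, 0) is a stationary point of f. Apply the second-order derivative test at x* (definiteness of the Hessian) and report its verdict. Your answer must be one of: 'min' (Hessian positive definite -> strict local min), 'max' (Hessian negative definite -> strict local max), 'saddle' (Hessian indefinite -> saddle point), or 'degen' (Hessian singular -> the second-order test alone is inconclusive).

Compute the Hessian H = grad^2 f:
  H = [[5, -1], [-1, 8]]
Verify stationarity: grad f(x*) = H x* + g = (0, 0).
Eigenvalues of H: 4.6972, 8.3028.
Both eigenvalues > 0, so H is positive definite -> x* is a strict local min.

min


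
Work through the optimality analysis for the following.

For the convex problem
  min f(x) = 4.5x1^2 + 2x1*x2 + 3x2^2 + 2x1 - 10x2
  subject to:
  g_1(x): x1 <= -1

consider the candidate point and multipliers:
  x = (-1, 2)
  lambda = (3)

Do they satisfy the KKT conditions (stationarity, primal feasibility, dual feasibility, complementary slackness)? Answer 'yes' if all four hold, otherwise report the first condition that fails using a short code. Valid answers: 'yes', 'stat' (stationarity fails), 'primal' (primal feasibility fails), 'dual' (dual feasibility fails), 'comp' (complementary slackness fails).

Gradient of f: grad f(x) = Q x + c = (-3, 0)
Constraint values g_i(x) = a_i^T x - b_i:
  g_1((-1, 2)) = 0
Stationarity residual: grad f(x) + sum_i lambda_i a_i = (0, 0)
  -> stationarity OK
Primal feasibility (all g_i <= 0): OK
Dual feasibility (all lambda_i >= 0): OK
Complementary slackness (lambda_i * g_i(x) = 0 for all i): OK

Verdict: yes, KKT holds.

yes


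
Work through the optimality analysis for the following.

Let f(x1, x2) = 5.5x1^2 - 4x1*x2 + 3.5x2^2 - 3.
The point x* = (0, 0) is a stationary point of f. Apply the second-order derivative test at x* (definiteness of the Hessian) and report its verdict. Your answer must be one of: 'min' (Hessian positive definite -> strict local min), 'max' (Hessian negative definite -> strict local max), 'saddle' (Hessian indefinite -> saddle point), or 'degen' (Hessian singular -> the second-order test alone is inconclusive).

Compute the Hessian H = grad^2 f:
  H = [[11, -4], [-4, 7]]
Verify stationarity: grad f(x*) = H x* + g = (0, 0).
Eigenvalues of H: 4.5279, 13.4721.
Both eigenvalues > 0, so H is positive definite -> x* is a strict local min.

min


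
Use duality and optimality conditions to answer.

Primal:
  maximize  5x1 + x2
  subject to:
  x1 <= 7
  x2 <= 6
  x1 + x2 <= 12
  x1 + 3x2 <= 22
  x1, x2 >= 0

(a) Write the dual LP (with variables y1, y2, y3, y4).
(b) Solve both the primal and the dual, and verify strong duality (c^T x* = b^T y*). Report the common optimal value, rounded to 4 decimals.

The standard primal-dual pair for 'max c^T x s.t. A x <= b, x >= 0' is:
  Dual:  min b^T y  s.t.  A^T y >= c,  y >= 0.

So the dual LP is:
  minimize  7y1 + 6y2 + 12y3 + 22y4
  subject to:
    y1 + y3 + y4 >= 5
    y2 + y3 + 3y4 >= 1
    y1, y2, y3, y4 >= 0

Solving the primal: x* = (7, 5).
  primal value c^T x* = 40.
Solving the dual: y* = (4.6667, 0, 0, 0.3333).
  dual value b^T y* = 40.
Strong duality: c^T x* = b^T y*. Confirmed.

40


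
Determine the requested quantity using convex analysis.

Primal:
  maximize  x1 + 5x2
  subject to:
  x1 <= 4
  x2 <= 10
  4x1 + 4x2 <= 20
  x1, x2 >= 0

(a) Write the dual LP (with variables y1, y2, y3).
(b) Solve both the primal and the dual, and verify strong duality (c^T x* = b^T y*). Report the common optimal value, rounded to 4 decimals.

The standard primal-dual pair for 'max c^T x s.t. A x <= b, x >= 0' is:
  Dual:  min b^T y  s.t.  A^T y >= c,  y >= 0.

So the dual LP is:
  minimize  4y1 + 10y2 + 20y3
  subject to:
    y1 + 4y3 >= 1
    y2 + 4y3 >= 5
    y1, y2, y3 >= 0

Solving the primal: x* = (0, 5).
  primal value c^T x* = 25.
Solving the dual: y* = (0, 0, 1.25).
  dual value b^T y* = 25.
Strong duality: c^T x* = b^T y*. Confirmed.

25


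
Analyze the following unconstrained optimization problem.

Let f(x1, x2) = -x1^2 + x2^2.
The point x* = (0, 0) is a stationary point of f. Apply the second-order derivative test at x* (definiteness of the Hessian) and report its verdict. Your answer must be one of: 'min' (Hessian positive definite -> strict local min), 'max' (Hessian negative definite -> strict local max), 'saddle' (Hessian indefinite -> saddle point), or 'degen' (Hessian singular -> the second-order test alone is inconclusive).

Compute the Hessian H = grad^2 f:
  H = [[-2, 0], [0, 2]]
Verify stationarity: grad f(x*) = H x* + g = (0, 0).
Eigenvalues of H: -2, 2.
Eigenvalues have mixed signs, so H is indefinite -> x* is a saddle point.

saddle


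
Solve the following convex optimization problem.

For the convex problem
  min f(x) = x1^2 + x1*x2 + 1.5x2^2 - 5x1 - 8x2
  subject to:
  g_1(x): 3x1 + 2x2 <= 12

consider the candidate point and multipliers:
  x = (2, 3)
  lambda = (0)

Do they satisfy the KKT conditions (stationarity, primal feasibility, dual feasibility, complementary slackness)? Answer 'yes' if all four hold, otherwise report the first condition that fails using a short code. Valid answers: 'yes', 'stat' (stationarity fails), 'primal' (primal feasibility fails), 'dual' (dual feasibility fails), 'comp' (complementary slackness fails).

Gradient of f: grad f(x) = Q x + c = (2, 3)
Constraint values g_i(x) = a_i^T x - b_i:
  g_1((2, 3)) = 0
Stationarity residual: grad f(x) + sum_i lambda_i a_i = (2, 3)
  -> stationarity FAILS
Primal feasibility (all g_i <= 0): OK
Dual feasibility (all lambda_i >= 0): OK
Complementary slackness (lambda_i * g_i(x) = 0 for all i): OK

Verdict: the first failing condition is stationarity -> stat.

stat


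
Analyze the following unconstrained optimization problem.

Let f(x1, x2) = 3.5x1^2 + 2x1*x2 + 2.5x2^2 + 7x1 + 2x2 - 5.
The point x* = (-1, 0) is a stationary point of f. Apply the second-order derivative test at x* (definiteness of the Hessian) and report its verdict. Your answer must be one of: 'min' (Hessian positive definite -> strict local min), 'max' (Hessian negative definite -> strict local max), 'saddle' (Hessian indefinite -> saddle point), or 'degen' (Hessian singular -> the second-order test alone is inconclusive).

Compute the Hessian H = grad^2 f:
  H = [[7, 2], [2, 5]]
Verify stationarity: grad f(x*) = H x* + g = (0, 0).
Eigenvalues of H: 3.7639, 8.2361.
Both eigenvalues > 0, so H is positive definite -> x* is a strict local min.

min


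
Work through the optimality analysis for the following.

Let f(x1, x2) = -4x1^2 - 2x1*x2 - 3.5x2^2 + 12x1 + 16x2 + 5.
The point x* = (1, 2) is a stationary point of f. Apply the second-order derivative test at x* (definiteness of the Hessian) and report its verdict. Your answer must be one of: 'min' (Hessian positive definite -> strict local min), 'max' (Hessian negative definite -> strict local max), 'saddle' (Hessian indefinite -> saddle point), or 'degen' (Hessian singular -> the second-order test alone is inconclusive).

Compute the Hessian H = grad^2 f:
  H = [[-8, -2], [-2, -7]]
Verify stationarity: grad f(x*) = H x* + g = (0, 0).
Eigenvalues of H: -9.5616, -5.4384.
Both eigenvalues < 0, so H is negative definite -> x* is a strict local max.

max


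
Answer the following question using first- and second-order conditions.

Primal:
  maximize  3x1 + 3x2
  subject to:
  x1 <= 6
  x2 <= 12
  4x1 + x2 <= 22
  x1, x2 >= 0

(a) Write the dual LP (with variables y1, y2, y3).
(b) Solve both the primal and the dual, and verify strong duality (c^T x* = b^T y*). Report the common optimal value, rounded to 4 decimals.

The standard primal-dual pair for 'max c^T x s.t. A x <= b, x >= 0' is:
  Dual:  min b^T y  s.t.  A^T y >= c,  y >= 0.

So the dual LP is:
  minimize  6y1 + 12y2 + 22y3
  subject to:
    y1 + 4y3 >= 3
    y2 + y3 >= 3
    y1, y2, y3 >= 0

Solving the primal: x* = (2.5, 12).
  primal value c^T x* = 43.5.
Solving the dual: y* = (0, 2.25, 0.75).
  dual value b^T y* = 43.5.
Strong duality: c^T x* = b^T y*. Confirmed.

43.5


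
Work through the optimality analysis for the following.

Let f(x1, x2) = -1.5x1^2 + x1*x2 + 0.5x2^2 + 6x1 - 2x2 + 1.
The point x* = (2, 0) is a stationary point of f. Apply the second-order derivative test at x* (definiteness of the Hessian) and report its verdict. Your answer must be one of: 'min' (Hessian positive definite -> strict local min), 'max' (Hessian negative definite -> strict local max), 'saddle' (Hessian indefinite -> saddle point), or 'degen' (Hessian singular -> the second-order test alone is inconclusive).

Compute the Hessian H = grad^2 f:
  H = [[-3, 1], [1, 1]]
Verify stationarity: grad f(x*) = H x* + g = (0, 0).
Eigenvalues of H: -3.2361, 1.2361.
Eigenvalues have mixed signs, so H is indefinite -> x* is a saddle point.

saddle


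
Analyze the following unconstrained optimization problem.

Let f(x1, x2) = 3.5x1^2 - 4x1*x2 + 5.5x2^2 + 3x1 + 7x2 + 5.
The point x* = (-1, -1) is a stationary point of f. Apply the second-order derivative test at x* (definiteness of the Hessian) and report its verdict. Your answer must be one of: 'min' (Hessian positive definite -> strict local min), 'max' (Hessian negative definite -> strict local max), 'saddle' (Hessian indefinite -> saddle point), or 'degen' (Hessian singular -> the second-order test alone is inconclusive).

Compute the Hessian H = grad^2 f:
  H = [[7, -4], [-4, 11]]
Verify stationarity: grad f(x*) = H x* + g = (0, 0).
Eigenvalues of H: 4.5279, 13.4721.
Both eigenvalues > 0, so H is positive definite -> x* is a strict local min.

min


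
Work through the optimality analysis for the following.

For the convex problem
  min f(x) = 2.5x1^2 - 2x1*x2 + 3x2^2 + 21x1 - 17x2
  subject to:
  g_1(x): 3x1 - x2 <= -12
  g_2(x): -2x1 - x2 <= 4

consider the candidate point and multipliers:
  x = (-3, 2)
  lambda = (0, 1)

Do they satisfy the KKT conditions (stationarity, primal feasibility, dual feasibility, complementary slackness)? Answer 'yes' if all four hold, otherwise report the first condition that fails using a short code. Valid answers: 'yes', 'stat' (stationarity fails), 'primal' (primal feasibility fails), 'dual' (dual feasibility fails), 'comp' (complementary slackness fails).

Gradient of f: grad f(x) = Q x + c = (2, 1)
Constraint values g_i(x) = a_i^T x - b_i:
  g_1((-3, 2)) = 1
  g_2((-3, 2)) = 0
Stationarity residual: grad f(x) + sum_i lambda_i a_i = (0, 0)
  -> stationarity OK
Primal feasibility (all g_i <= 0): FAILS
Dual feasibility (all lambda_i >= 0): OK
Complementary slackness (lambda_i * g_i(x) = 0 for all i): OK

Verdict: the first failing condition is primal_feasibility -> primal.

primal


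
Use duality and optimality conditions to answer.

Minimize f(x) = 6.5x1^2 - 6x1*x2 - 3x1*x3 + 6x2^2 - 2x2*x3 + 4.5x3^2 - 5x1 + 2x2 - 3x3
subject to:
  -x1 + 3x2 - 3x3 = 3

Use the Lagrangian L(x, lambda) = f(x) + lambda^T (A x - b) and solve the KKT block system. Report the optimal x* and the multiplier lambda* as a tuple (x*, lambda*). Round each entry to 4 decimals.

Form the Lagrangian:
  L(x, lambda) = (1/2) x^T Q x + c^T x + lambda^T (A x - b)
Stationarity (grad_x L = 0): Q x + c + A^T lambda = 0.
Primal feasibility: A x = b.

This gives the KKT block system:
  [ Q   A^T ] [ x     ]   [-c ]
  [ A    0  ] [ lambda ] = [ b ]

Solving the linear system:
  x*      = (0.3947, 0.7337, -0.3978)
  lambda* = (-3.0774)
  f(x*)   = 4.9598

x* = (0.3947, 0.7337, -0.3978), lambda* = (-3.0774)


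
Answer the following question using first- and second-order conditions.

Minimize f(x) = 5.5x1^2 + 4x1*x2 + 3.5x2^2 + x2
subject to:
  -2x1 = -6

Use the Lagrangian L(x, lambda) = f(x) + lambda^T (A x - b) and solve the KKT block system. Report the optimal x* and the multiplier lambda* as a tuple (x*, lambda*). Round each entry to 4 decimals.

Form the Lagrangian:
  L(x, lambda) = (1/2) x^T Q x + c^T x + lambda^T (A x - b)
Stationarity (grad_x L = 0): Q x + c + A^T lambda = 0.
Primal feasibility: A x = b.

This gives the KKT block system:
  [ Q   A^T ] [ x     ]   [-c ]
  [ A    0  ] [ lambda ] = [ b ]

Solving the linear system:
  x*      = (3, -1.8571)
  lambda* = (12.7857)
  f(x*)   = 37.4286

x* = (3, -1.8571), lambda* = (12.7857)


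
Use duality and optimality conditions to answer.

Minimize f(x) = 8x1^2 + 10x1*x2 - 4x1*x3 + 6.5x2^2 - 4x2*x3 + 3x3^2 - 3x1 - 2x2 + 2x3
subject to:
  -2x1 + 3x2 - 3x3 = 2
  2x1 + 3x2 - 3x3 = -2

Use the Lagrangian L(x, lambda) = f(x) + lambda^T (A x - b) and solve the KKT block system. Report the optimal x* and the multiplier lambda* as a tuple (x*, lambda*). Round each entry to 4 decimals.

Form the Lagrangian:
  L(x, lambda) = (1/2) x^T Q x + c^T x + lambda^T (A x - b)
Stationarity (grad_x L = 0): Q x + c + A^T lambda = 0.
Primal feasibility: A x = b.

This gives the KKT block system:
  [ Q   A^T ] [ x     ]   [-c ]
  [ A    0  ] [ lambda ] = [ b ]

Solving the linear system:
  x*      = (-1, 0.5455, 0.5455)
  lambda* = (-2.75, 5.1136)
  f(x*)   = 9.3636

x* = (-1, 0.5455, 0.5455), lambda* = (-2.75, 5.1136)


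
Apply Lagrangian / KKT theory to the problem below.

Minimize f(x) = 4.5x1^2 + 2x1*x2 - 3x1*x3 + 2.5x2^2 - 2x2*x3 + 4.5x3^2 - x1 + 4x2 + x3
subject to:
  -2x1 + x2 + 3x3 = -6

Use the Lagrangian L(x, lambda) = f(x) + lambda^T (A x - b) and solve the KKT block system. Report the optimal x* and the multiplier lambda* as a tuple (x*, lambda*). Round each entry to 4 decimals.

Form the Lagrangian:
  L(x, lambda) = (1/2) x^T Q x + c^T x + lambda^T (A x - b)
Stationarity (grad_x L = 0): Q x + c + A^T lambda = 0.
Primal feasibility: A x = b.

This gives the KKT block system:
  [ Q   A^T ] [ x     ]   [-c ]
  [ A    0  ] [ lambda ] = [ b ]

Solving the linear system:
  x*      = (0.6358, -1.8347, -0.9646)
  lambda* = (1.973)
  f(x*)   = 1.4494

x* = (0.6358, -1.8347, -0.9646), lambda* = (1.973)


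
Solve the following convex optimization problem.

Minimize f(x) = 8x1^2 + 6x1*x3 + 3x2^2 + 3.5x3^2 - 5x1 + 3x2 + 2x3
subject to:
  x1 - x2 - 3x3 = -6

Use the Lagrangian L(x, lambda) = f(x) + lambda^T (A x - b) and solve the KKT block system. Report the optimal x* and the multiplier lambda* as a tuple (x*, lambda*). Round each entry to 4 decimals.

Form the Lagrangian:
  L(x, lambda) = (1/2) x^T Q x + c^T x + lambda^T (A x - b)
Stationarity (grad_x L = 0): Q x + c + A^T lambda = 0.
Primal feasibility: A x = b.

This gives the KKT block system:
  [ Q   A^T ] [ x     ]   [-c ]
  [ A    0  ] [ lambda ] = [ b ]

Solving the linear system:
  x*      = (-0.5793, 0.1068, 1.7713)
  lambda* = (3.6411)
  f(x*)   = 14.303

x* = (-0.5793, 0.1068, 1.7713), lambda* = (3.6411)


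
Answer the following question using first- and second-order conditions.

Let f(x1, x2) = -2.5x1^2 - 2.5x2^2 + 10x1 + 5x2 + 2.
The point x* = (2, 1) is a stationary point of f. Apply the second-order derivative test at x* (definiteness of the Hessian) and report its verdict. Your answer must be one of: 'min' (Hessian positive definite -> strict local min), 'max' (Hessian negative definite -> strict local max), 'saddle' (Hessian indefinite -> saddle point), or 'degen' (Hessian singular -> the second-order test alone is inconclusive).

Compute the Hessian H = grad^2 f:
  H = [[-5, 0], [0, -5]]
Verify stationarity: grad f(x*) = H x* + g = (0, 0).
Eigenvalues of H: -5, -5.
Both eigenvalues < 0, so H is negative definite -> x* is a strict local max.

max


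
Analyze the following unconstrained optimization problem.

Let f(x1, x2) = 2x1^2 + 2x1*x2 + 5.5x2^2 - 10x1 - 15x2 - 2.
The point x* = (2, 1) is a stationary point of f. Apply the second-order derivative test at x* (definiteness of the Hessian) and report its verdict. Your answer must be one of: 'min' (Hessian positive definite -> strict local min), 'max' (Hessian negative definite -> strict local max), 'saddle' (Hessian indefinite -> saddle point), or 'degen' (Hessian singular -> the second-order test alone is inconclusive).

Compute the Hessian H = grad^2 f:
  H = [[4, 2], [2, 11]]
Verify stationarity: grad f(x*) = H x* + g = (0, 0).
Eigenvalues of H: 3.4689, 11.5311.
Both eigenvalues > 0, so H is positive definite -> x* is a strict local min.

min
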